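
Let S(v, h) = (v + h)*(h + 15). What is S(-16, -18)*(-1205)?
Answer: -122910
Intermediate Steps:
S(v, h) = (15 + h)*(h + v) (S(v, h) = (h + v)*(15 + h) = (15 + h)*(h + v))
S(-16, -18)*(-1205) = ((-18)² + 15*(-18) + 15*(-16) - 18*(-16))*(-1205) = (324 - 270 - 240 + 288)*(-1205) = 102*(-1205) = -122910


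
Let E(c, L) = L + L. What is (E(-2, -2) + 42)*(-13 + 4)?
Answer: -342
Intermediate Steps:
E(c, L) = 2*L
(E(-2, -2) + 42)*(-13 + 4) = (2*(-2) + 42)*(-13 + 4) = (-4 + 42)*(-9) = 38*(-9) = -342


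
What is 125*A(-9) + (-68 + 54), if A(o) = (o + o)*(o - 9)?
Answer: 40486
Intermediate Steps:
A(o) = 2*o*(-9 + o) (A(o) = (2*o)*(-9 + o) = 2*o*(-9 + o))
125*A(-9) + (-68 + 54) = 125*(2*(-9)*(-9 - 9)) + (-68 + 54) = 125*(2*(-9)*(-18)) - 14 = 125*324 - 14 = 40500 - 14 = 40486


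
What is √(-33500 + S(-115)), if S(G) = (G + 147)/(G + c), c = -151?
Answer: 338*I*√5187/133 ≈ 183.03*I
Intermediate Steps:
S(G) = (147 + G)/(-151 + G) (S(G) = (G + 147)/(G - 151) = (147 + G)/(-151 + G))
√(-33500 + S(-115)) = √(-33500 + (147 - 115)/(-151 - 115)) = √(-33500 + 32/(-266)) = √(-33500 - 1/266*32) = √(-33500 - 16/133) = √(-4455516/133) = 338*I*√5187/133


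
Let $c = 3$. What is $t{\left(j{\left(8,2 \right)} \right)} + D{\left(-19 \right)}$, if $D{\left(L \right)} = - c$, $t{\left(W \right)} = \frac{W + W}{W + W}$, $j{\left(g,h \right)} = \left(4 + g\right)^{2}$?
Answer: $-2$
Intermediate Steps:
$t{\left(W \right)} = 1$ ($t{\left(W \right)} = \frac{2 W}{2 W} = 2 W \frac{1}{2 W} = 1$)
$D{\left(L \right)} = -3$ ($D{\left(L \right)} = \left(-1\right) 3 = -3$)
$t{\left(j{\left(8,2 \right)} \right)} + D{\left(-19 \right)} = 1 - 3 = -2$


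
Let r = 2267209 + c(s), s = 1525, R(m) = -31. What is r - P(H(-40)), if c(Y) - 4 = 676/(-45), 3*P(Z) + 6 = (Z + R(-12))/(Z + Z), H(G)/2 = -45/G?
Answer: 612144569/270 ≈ 2.2672e+6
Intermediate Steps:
H(G) = -90/G (H(G) = 2*(-45/G) = -90/G)
P(Z) = -2 + (-31 + Z)/(6*Z) (P(Z) = -2 + ((Z - 31)/(Z + Z))/3 = -2 + ((-31 + Z)/((2*Z)))/3 = -2 + ((-31 + Z)*(1/(2*Z)))/3 = -2 + ((-31 + Z)/(2*Z))/3 = -2 + (-31 + Z)/(6*Z))
c(Y) = -496/45 (c(Y) = 4 + 676/(-45) = 4 + 676*(-1/45) = 4 - 676/45 = -496/45)
r = 102023909/45 (r = 2267209 - 496/45 = 102023909/45 ≈ 2.2672e+6)
r - P(H(-40)) = 102023909/45 - (-31 - (-990)/(-40))/(6*((-90/(-40)))) = 102023909/45 - (-31 - (-990)*(-1)/40)/(6*((-90*(-1/40)))) = 102023909/45 - (-31 - 11*9/4)/(6*9/4) = 102023909/45 - 4*(-31 - 99/4)/(6*9) = 102023909/45 - 4*(-223)/(6*9*4) = 102023909/45 - 1*(-223/54) = 102023909/45 + 223/54 = 612144569/270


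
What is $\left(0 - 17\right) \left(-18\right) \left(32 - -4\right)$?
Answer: $11016$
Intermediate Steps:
$\left(0 - 17\right) \left(-18\right) \left(32 - -4\right) = \left(-17\right) \left(-18\right) \left(32 + 4\right) = 306 \cdot 36 = 11016$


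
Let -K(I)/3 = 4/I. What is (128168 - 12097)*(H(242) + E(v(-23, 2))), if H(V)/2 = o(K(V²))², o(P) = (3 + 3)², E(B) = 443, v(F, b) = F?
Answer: 352275485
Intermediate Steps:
K(I) = -12/I
o(P) = 36 (o(P) = 6² = 36)
H(V) = 2592 (H(V) = 2*36² = 2*1296 = 2592)
(128168 - 12097)*(H(242) + E(v(-23, 2))) = (128168 - 12097)*(2592 + 443) = 116071*3035 = 352275485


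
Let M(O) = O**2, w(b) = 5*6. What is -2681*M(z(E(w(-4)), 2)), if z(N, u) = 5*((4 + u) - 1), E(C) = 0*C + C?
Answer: -1675625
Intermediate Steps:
w(b) = 30
E(C) = C (E(C) = 0 + C = C)
z(N, u) = 15 + 5*u (z(N, u) = 5*(3 + u) = 15 + 5*u)
-2681*M(z(E(w(-4)), 2)) = -2681*(15 + 5*2)**2 = -2681*(15 + 10)**2 = -2681*25**2 = -2681*625 = -1675625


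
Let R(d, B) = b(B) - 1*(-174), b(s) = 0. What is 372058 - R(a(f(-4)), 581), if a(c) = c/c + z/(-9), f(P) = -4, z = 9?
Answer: 371884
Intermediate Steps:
a(c) = 0 (a(c) = c/c + 9/(-9) = 1 + 9*(-⅑) = 1 - 1 = 0)
R(d, B) = 174 (R(d, B) = 0 - 1*(-174) = 0 + 174 = 174)
372058 - R(a(f(-4)), 581) = 372058 - 1*174 = 372058 - 174 = 371884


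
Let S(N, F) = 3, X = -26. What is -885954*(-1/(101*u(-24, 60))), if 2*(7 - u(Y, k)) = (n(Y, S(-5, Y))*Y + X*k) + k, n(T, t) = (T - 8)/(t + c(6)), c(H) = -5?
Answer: 885954/95849 ≈ 9.2432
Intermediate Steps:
n(T, t) = (-8 + T)/(-5 + t) (n(T, t) = (T - 8)/(t - 5) = (-8 + T)/(-5 + t))
u(Y, k) = 7 + 25*k/2 - Y*(4 - Y/2)/2 (u(Y, k) = 7 - ((((-8 + Y)/(-5 + 3))*Y - 26*k) + k)/2 = 7 - ((((-8 + Y)/(-2))*Y - 26*k) + k)/2 = 7 - (((-(-8 + Y)/2)*Y - 26*k) + k)/2 = 7 - (((4 - Y/2)*Y - 26*k) + k)/2 = 7 - ((Y*(4 - Y/2) - 26*k) + k)/2 = 7 - ((-26*k + Y*(4 - Y/2)) + k)/2 = 7 - (-25*k + Y*(4 - Y/2))/2 = 7 + (25*k/2 - Y*(4 - Y/2)/2) = 7 + 25*k/2 - Y*(4 - Y/2)/2)
-885954*(-1/(101*u(-24, 60))) = -885954*(-1/(101*(7 + (25/2)*60 - ¼*(-24)*(8 - 1*(-24))))) = -885954*(-1/(101*(7 + 750 - ¼*(-24)*(8 + 24)))) = -885954*(-1/(101*(7 + 750 - ¼*(-24)*32))) = -885954*(-1/(101*(7 + 750 + 192))) = -885954/(949*(-101)) = -885954/(-95849) = -885954*(-1/95849) = 885954/95849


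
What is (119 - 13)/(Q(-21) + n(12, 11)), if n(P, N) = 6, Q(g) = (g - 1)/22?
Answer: 106/5 ≈ 21.200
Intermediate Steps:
Q(g) = -1/22 + g/22 (Q(g) = (-1 + g)*(1/22) = -1/22 + g/22)
(119 - 13)/(Q(-21) + n(12, 11)) = (119 - 13)/((-1/22 + (1/22)*(-21)) + 6) = 106/((-1/22 - 21/22) + 6) = 106/(-1 + 6) = 106/5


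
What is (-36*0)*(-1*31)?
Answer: 0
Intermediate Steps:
(-36*0)*(-1*31) = 0*(-31) = 0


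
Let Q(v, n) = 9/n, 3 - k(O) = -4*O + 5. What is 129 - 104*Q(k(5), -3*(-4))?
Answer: 51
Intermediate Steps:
k(O) = -2 + 4*O (k(O) = 3 - (-4*O + 5) = 3 - (5 - 4*O) = 3 + (-5 + 4*O) = -2 + 4*O)
129 - 104*Q(k(5), -3*(-4)) = 129 - 936/((-3*(-4))) = 129 - 936/12 = 129 - 104*¾ = 129 - 78 = 51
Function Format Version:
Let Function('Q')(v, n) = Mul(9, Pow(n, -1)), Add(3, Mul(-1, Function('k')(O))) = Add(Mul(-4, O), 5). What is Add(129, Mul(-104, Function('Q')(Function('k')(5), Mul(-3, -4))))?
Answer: 51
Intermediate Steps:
Function('k')(O) = Add(-2, Mul(4, O)) (Function('k')(O) = Add(3, Mul(-1, Add(Mul(-4, O), 5))) = Add(3, Mul(-1, Add(5, Mul(-4, O)))) = Add(3, Add(-5, Mul(4, O))) = Add(-2, Mul(4, O)))
Add(129, Mul(-104, Function('Q')(Function('k')(5), Mul(-3, -4)))) = Add(129, Mul(-104, Mul(9, Pow(Mul(-3, -4), -1)))) = Add(129, Mul(-104, Mul(9, Pow(12, -1)))) = Add(129, Mul(-104, Mul(9, Rational(1, 12)))) = Add(129, Mul(-104, Rational(3, 4))) = Add(129, -78) = 51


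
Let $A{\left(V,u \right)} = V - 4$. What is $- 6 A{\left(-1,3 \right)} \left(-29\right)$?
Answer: $-870$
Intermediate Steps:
$A{\left(V,u \right)} = -4 + V$
$- 6 A{\left(-1,3 \right)} \left(-29\right) = - 6 \left(-4 - 1\right) \left(-29\right) = \left(-6\right) \left(-5\right) \left(-29\right) = 30 \left(-29\right) = -870$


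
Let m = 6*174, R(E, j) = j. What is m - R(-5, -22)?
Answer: 1066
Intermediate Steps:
m = 1044
m - R(-5, -22) = 1044 - 1*(-22) = 1044 + 22 = 1066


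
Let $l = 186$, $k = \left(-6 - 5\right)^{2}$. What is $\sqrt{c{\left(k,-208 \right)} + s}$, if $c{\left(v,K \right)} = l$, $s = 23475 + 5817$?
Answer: $17 \sqrt{102} \approx 171.69$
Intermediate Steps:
$s = 29292$
$k = 121$ ($k = \left(-11\right)^{2} = 121$)
$c{\left(v,K \right)} = 186$
$\sqrt{c{\left(k,-208 \right)} + s} = \sqrt{186 + 29292} = \sqrt{29478} = 17 \sqrt{102}$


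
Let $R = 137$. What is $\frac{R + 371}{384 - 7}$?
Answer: $\frac{508}{377} \approx 1.3475$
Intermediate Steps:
$\frac{R + 371}{384 - 7} = \frac{137 + 371}{384 - 7} = \frac{508}{377}$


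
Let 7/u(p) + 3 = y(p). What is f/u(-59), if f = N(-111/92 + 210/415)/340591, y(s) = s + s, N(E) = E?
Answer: 647229/18205270132 ≈ 3.5552e-5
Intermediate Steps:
y(s) = 2*s
u(p) = 7/(-3 + 2*p)
f = -5349/2600752876 (f = (-111/92 + 210/415)/340591 = (-111*1/92 + 210*(1/415))*(1/340591) = (-111/92 + 42/83)*(1/340591) = -5349/7636*1/340591 = -5349/2600752876 ≈ -2.0567e-6)
f/u(-59) = -5349/(2600752876*(7/(-3 + 2*(-59)))) = -5349/(2600752876*(7/(-3 - 118))) = -5349/(2600752876*(7/(-121))) = -5349/(2600752876*(7*(-1/121))) = -5349/(2600752876*(-7/121)) = -5349/2600752876*(-121/7) = 647229/18205270132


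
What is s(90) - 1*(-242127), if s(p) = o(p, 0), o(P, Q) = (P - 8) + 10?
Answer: 242219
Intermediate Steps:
o(P, Q) = 2 + P (o(P, Q) = (-8 + P) + 10 = 2 + P)
s(p) = 2 + p
s(90) - 1*(-242127) = (2 + 90) - 1*(-242127) = 92 + 242127 = 242219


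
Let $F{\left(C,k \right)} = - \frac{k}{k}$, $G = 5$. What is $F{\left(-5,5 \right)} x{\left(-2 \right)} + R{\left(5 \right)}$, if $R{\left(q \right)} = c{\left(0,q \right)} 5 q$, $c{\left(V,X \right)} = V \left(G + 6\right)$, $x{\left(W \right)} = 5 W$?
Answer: $10$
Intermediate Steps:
$c{\left(V,X \right)} = 11 V$ ($c{\left(V,X \right)} = V \left(5 + 6\right) = V 11 = 11 V$)
$F{\left(C,k \right)} = -1$ ($F{\left(C,k \right)} = \left(-1\right) 1 = -1$)
$R{\left(q \right)} = 0$ ($R{\left(q \right)} = 11 \cdot 0 \cdot 5 q = 0 \cdot 5 q = 0 q = 0$)
$F{\left(-5,5 \right)} x{\left(-2 \right)} + R{\left(5 \right)} = - 5 \left(-2\right) + 0 = \left(-1\right) \left(-10\right) + 0 = 10 + 0 = 10$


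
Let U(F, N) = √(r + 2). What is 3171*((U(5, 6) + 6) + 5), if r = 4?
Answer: 34881 + 3171*√6 ≈ 42648.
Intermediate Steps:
U(F, N) = √6 (U(F, N) = √(4 + 2) = √6)
3171*((U(5, 6) + 6) + 5) = 3171*((√6 + 6) + 5) = 3171*((6 + √6) + 5) = 3171*(11 + √6) = 34881 + 3171*√6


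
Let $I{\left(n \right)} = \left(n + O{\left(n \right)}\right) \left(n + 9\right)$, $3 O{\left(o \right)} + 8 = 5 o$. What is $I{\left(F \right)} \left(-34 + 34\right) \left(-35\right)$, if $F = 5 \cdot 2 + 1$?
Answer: $0$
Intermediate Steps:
$O{\left(o \right)} = - \frac{8}{3} + \frac{5 o}{3}$
$F = 11$ ($F = 10 + 1 = 11$)
$I{\left(n \right)} = \left(9 + n\right) \left(- \frac{8}{3} + \frac{8 n}{3}\right)$ ($I{\left(n \right)} = \left(n + \left(- \frac{8}{3} + \frac{5 n}{3}\right)\right) \left(n + 9\right) = \left(- \frac{8}{3} + \frac{8 n}{3}\right) \left(9 + n\right) = \left(9 + n\right) \left(- \frac{8}{3} + \frac{8 n}{3}\right)$)
$I{\left(F \right)} \left(-34 + 34\right) \left(-35\right) = \left(-24 + \frac{8 \cdot 11^{2}}{3} + \frac{64}{3} \cdot 11\right) \left(-34 + 34\right) \left(-35\right) = \left(-24 + \frac{8}{3} \cdot 121 + \frac{704}{3}\right) 0 \left(-35\right) = \left(-24 + \frac{968}{3} + \frac{704}{3}\right) 0 \left(-35\right) = \frac{1600}{3} \cdot 0 \left(-35\right) = 0 \left(-35\right) = 0$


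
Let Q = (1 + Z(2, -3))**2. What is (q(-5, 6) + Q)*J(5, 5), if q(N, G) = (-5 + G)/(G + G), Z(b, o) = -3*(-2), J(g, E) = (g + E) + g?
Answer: 2945/4 ≈ 736.25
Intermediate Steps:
J(g, E) = E + 2*g (J(g, E) = (E + g) + g = E + 2*g)
Z(b, o) = 6
q(N, G) = (-5 + G)/(2*G) (q(N, G) = (-5 + G)/((2*G)) = (-5 + G)*(1/(2*G)) = (-5 + G)/(2*G))
Q = 49 (Q = (1 + 6)**2 = 7**2 = 49)
(q(-5, 6) + Q)*J(5, 5) = ((1/2)*(-5 + 6)/6 + 49)*(5 + 2*5) = ((1/2)*(1/6)*1 + 49)*(5 + 10) = (1/12 + 49)*15 = (589/12)*15 = 2945/4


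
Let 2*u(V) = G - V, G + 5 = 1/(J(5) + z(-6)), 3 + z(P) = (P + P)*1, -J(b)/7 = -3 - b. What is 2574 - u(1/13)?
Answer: 2746577/1066 ≈ 2576.5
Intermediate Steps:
J(b) = 21 + 7*b (J(b) = -7*(-3 - b) = 21 + 7*b)
z(P) = -3 + 2*P (z(P) = -3 + (P + P)*1 = -3 + (2*P)*1 = -3 + 2*P)
G = -204/41 (G = -5 + 1/((21 + 7*5) + (-3 + 2*(-6))) = -5 + 1/((21 + 35) + (-3 - 12)) = -5 + 1/(56 - 15) = -5 + 1/41 = -204/41 ≈ -4.9756)
u(V) = -102/41 - V/2 (u(V) = (-204/41 - V)/2 = -102/41 - V/2)
2574 - u(1/13) = 2574 - (-102/41 - 1/(2*13)) = 2574 - (-102/41 - 1/2*1/13) = 2574 - (-102/41 - 1/26) = 2574 - 1*(-2693/1066) = 2574 + 2693/1066 = 2746577/1066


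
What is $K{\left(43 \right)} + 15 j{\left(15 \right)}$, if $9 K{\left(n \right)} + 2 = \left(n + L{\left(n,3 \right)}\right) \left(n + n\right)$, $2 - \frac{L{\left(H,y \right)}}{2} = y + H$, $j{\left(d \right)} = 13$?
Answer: $- \frac{2117}{9} \approx -235.22$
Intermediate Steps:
$L{\left(H,y \right)} = 4 - 2 H - 2 y$ ($L{\left(H,y \right)} = 4 - 2 \left(y + H\right) = 4 - 2 \left(H + y\right) = 4 - \left(2 H + 2 y\right) = 4 - 2 H - 2 y$)
$K{\left(n \right)} = - \frac{2}{9} + \frac{2 n \left(-2 - n\right)}{9}$ ($K{\left(n \right)} = - \frac{2}{9} + \frac{\left(n - \left(2 + 2 n\right)\right) \left(n + n\right)}{9} = - \frac{2}{9} + \frac{\left(n - \left(2 + 2 n\right)\right) 2 n}{9} = - \frac{2}{9} + \frac{\left(-2 - n\right) 2 n}{9} = - \frac{2}{9} + \frac{2 n \left(-2 - n\right)}{9}$)
$K{\left(43 \right)} + 15 j{\left(15 \right)} = \left(- \frac{2}{9} - \frac{172}{9} - \frac{2 \cdot 43^{2}}{9}\right) + 15 \cdot 13 = \left(- \frac{2}{9} - \frac{172}{9} - \frac{3698}{9}\right) + 195 = - \frac{3872}{9} + 195 = - \frac{2117}{9}$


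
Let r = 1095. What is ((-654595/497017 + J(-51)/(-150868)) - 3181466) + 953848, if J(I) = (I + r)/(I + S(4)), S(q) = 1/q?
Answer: -292312509017503307/131221931323 ≈ -2.2276e+6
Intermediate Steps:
J(I) = (1095 + I)/(1/4 + I) (J(I) = (I + 1095)/(I + 1/4) = (1095 + I)/(I + 1/4) = (1095 + I)/(1/4 + I))
((-654595/497017 + J(-51)/(-150868)) - 3181466) + 953848 = ((-654595/497017 + (4*(1095 - 51)/(1 + 4*(-51)))/(-150868)) - 3181466) + 953848 = ((-654595*1/497017 + (4*1044/(1 - 204))*(-1/150868)) - 3181466) + 953848 = ((-654595/497017 + (4*1044/(-203))*(-1/150868)) - 3181466) + 953848 = ((-654595/497017 + (4*(-1/203)*1044)*(-1/150868)) - 3181466) + 953848 = ((-654595/497017 - 144/7*(-1/150868)) - 3181466) + 953848 = ((-654595/497017 + 36/264019) - 3181466) + 953848 = (-172807624693/131221931323 - 3181466) + 953848 = -417478285766084211/131221931323 + 953848 = -292312509017503307/131221931323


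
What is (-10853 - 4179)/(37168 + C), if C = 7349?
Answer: -15032/44517 ≈ -0.33767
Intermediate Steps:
(-10853 - 4179)/(37168 + C) = (-10853 - 4179)/(37168 + 7349) = -15032/44517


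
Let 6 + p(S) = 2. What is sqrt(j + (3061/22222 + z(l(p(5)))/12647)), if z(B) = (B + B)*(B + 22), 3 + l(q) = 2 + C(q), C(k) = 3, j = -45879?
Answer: I*sqrt(3623713810134457628438)/281041634 ≈ 214.19*I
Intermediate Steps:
p(S) = -4 (p(S) = -6 + 2 = -4)
l(q) = 2 (l(q) = -3 + (2 + 3) = -3 + 5 = 2)
z(B) = 2*B*(22 + B) (z(B) = (2*B)*(22 + B) = 2*B*(22 + B))
sqrt(j + (3061/22222 + z(l(p(5)))/12647)) = sqrt(-45879 + (3061/22222 + (2*2*(22 + 2))/12647)) = sqrt(-45879 + (3061*(1/22222) + (2*2*24)*(1/12647))) = sqrt(-45879 + (3061/22222 + 96*(1/12647))) = sqrt(-45879 + (3061/22222 + 96/12647)) = sqrt(-45879 + 40845779/281041634) = sqrt(-12893868280507/281041634) = I*sqrt(3623713810134457628438)/281041634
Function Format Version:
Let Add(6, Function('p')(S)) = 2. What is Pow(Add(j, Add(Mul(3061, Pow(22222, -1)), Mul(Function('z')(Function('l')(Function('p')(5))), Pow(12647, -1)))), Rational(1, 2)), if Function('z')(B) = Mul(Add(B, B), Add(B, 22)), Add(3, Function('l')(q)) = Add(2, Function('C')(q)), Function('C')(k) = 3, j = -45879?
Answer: Mul(Rational(1, 281041634), I, Pow(3623713810134457628438, Rational(1, 2))) ≈ Mul(214.19, I)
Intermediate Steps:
Function('p')(S) = -4 (Function('p')(S) = Add(-6, 2) = -4)
Function('l')(q) = 2 (Function('l')(q) = Add(-3, Add(2, 3)) = Add(-3, 5) = 2)
Function('z')(B) = Mul(2, B, Add(22, B)) (Function('z')(B) = Mul(Mul(2, B), Add(22, B)) = Mul(2, B, Add(22, B)))
Pow(Add(j, Add(Mul(3061, Pow(22222, -1)), Mul(Function('z')(Function('l')(Function('p')(5))), Pow(12647, -1)))), Rational(1, 2)) = Pow(Add(-45879, Add(Mul(3061, Pow(22222, -1)), Mul(Mul(2, 2, Add(22, 2)), Pow(12647, -1)))), Rational(1, 2)) = Pow(Add(-45879, Add(Mul(3061, Rational(1, 22222)), Mul(Mul(2, 2, 24), Rational(1, 12647)))), Rational(1, 2)) = Pow(Add(-45879, Add(Rational(3061, 22222), Mul(96, Rational(1, 12647)))), Rational(1, 2)) = Pow(Add(-45879, Add(Rational(3061, 22222), Rational(96, 12647))), Rational(1, 2)) = Pow(Add(-45879, Rational(40845779, 281041634)), Rational(1, 2)) = Pow(Rational(-12893868280507, 281041634), Rational(1, 2)) = Mul(Rational(1, 281041634), I, Pow(3623713810134457628438, Rational(1, 2)))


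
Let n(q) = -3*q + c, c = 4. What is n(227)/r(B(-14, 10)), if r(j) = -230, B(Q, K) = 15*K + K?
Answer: 677/230 ≈ 2.9435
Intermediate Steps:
B(Q, K) = 16*K
n(q) = 4 - 3*q (n(q) = -3*q + 4 = 4 - 3*q)
n(227)/r(B(-14, 10)) = (4 - 3*227)/(-230) = (4 - 681)*(-1/230) = -677*(-1/230) = 677/230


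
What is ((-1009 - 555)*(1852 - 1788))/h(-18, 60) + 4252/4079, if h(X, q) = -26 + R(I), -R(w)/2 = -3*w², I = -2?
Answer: 204150044/4079 ≈ 50049.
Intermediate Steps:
R(w) = 6*w² (R(w) = -(-6)*w² = 6*w²)
h(X, q) = -2 (h(X, q) = -26 + 6*(-2)² = -26 + 6*4 = -26 + 24 = -2)
((-1009 - 555)*(1852 - 1788))/h(-18, 60) + 4252/4079 = ((-1009 - 555)*(1852 - 1788))/(-2) + 4252/4079 = -1564*64*(-½) + 4252*(1/4079) = -100096*(-½) + 4252/4079 = 50048 + 4252/4079 = 204150044/4079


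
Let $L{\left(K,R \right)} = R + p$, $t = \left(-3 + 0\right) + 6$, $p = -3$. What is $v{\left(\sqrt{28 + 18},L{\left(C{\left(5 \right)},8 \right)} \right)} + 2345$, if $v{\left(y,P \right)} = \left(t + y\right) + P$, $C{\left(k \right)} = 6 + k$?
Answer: $2353 + \sqrt{46} \approx 2359.8$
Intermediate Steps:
$t = 3$ ($t = -3 + 6 = 3$)
$L{\left(K,R \right)} = -3 + R$ ($L{\left(K,R \right)} = R - 3 = -3 + R$)
$v{\left(y,P \right)} = 3 + P + y$ ($v{\left(y,P \right)} = \left(3 + y\right) + P = 3 + P + y$)
$v{\left(\sqrt{28 + 18},L{\left(C{\left(5 \right)},8 \right)} \right)} + 2345 = \left(3 + \left(-3 + 8\right) + \sqrt{28 + 18}\right) + 2345 = \left(3 + 5 + \sqrt{46}\right) + 2345 = \left(8 + \sqrt{46}\right) + 2345 = 2353 + \sqrt{46}$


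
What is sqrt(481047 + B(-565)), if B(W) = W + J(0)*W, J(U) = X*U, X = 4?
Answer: sqrt(480482) ≈ 693.17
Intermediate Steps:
J(U) = 4*U
B(W) = W (B(W) = W + (4*0)*W = W + 0*W = W + 0 = W)
sqrt(481047 + B(-565)) = sqrt(481047 - 565) = sqrt(480482)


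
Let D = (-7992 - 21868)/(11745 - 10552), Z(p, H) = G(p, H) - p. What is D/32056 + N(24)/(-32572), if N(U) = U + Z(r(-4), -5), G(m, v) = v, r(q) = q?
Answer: -231523063/155705592772 ≈ -0.0014869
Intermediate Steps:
Z(p, H) = H - p
N(U) = -1 + U (N(U) = U + (-5 - 1*(-4)) = U + (-5 + 4) = U - 1 = -1 + U)
D = -29860/1193 ≈ -25.029
D/32056 + N(24)/(-32572) = -29860/1193/32056 + (-1 + 24)/(-32572) = -29860/1193*1/32056 + 23*(-1/32572) = -7465/9560702 - 23/32572 = -231523063/155705592772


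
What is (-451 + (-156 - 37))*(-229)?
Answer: 147476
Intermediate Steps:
(-451 + (-156 - 37))*(-229) = (-451 - 193)*(-229) = -644*(-229) = 147476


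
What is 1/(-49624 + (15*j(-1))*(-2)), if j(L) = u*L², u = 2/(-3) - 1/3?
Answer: -1/49594 ≈ -2.0164e-5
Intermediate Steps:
u = -1 (u = 2*(-⅓) - 1*⅓ = -⅔ - ⅓ = -1)
j(L) = -L²
1/(-49624 + (15*j(-1))*(-2)) = 1/(-49624 + (15*(-1*(-1)²))*(-2)) = 1/(-49624 + (15*(-1*1))*(-2)) = 1/(-49624 + (15*(-1))*(-2)) = 1/(-49624 - 15*(-2)) = 1/(-49624 + 30) = 1/(-49594) = -1/49594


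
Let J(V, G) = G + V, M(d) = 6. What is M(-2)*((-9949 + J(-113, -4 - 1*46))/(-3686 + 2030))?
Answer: 2528/69 ≈ 36.638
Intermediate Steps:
M(-2)*((-9949 + J(-113, -4 - 1*46))/(-3686 + 2030)) = 6*((-9949 + ((-4 - 1*46) - 113))/(-3686 + 2030)) = 6*((-9949 + ((-4 - 46) - 113))/(-1656)) = 6*((-9949 + (-50 - 113))*(-1/1656)) = 6*((-9949 - 163)*(-1/1656)) = 6*(-10112*(-1/1656)) = 6*(1264/207) = 2528/69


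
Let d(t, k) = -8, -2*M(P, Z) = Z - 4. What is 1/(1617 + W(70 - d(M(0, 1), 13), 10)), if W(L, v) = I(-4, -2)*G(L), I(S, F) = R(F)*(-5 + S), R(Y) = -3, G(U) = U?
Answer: 1/3723 ≈ 0.00026860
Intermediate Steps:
M(P, Z) = 2 - Z/2 (M(P, Z) = -(Z - 4)/2 = -(-4 + Z)/2 = 2 - Z/2)
I(S, F) = 15 - 3*S (I(S, F) = -3*(-5 + S) = 15 - 3*S)
W(L, v) = 27*L (W(L, v) = (15 - 3*(-4))*L = (15 + 12)*L = 27*L)
1/(1617 + W(70 - d(M(0, 1), 13), 10)) = 1/(1617 + 27*(70 - 1*(-8))) = 1/(1617 + 27*(70 + 8)) = 1/(1617 + 27*78) = 1/(1617 + 2106) = 1/3723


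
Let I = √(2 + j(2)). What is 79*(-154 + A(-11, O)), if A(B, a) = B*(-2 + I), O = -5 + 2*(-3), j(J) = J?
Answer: -12166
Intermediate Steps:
O = -11 (O = -5 - 6 = -11)
I = 2 (I = √(2 + 2) = √4 = 2)
A(B, a) = 0 (A(B, a) = B*(-2 + 2) = B*0 = 0)
79*(-154 + A(-11, O)) = 79*(-154 + 0) = 79*(-154) = -12166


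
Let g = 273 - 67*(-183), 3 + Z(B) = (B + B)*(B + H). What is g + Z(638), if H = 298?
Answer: 1206867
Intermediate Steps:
Z(B) = -3 + 2*B*(298 + B) (Z(B) = -3 + (B + B)*(B + 298) = -3 + (2*B)*(298 + B) = -3 + 2*B*(298 + B))
g = 12534 (g = 273 + 12261 = 12534)
g + Z(638) = 12534 + (-3 + 2*638² + 596*638) = 12534 + (-3 + 2*407044 + 380248) = 12534 + (-3 + 814088 + 380248) = 12534 + 1194333 = 1206867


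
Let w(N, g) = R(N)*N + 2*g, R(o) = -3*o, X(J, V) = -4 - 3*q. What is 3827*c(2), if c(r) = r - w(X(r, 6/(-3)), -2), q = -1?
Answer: 34443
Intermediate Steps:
X(J, V) = -1 (X(J, V) = -4 - 3*(-1) = -4 + 3 = -1)
w(N, g) = -3*N**2 + 2*g (w(N, g) = (-3*N)*N + 2*g = -3*N**2 + 2*g)
c(r) = 7 + r (c(r) = r - (-3*(-1)**2 + 2*(-2)) = r - (-3*1 - 4) = r - (-3 - 4) = r - 1*(-7) = r + 7 = 7 + r)
3827*c(2) = 3827*(7 + 2) = 3827*9 = 34443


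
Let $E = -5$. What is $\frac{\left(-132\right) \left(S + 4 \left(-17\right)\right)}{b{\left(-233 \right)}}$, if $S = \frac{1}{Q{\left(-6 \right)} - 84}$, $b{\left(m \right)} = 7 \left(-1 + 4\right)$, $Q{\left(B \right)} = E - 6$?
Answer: $\frac{40612}{95} \approx 427.49$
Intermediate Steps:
$Q{\left(B \right)} = -11$ ($Q{\left(B \right)} = -5 - 6 = -11$)
$b{\left(m \right)} = 21$ ($b{\left(m \right)} = 7 \cdot 3 = 21$)
$S = - \frac{1}{95}$ ($S = \frac{1}{-11 - 84} = \frac{1}{-95} = - \frac{1}{95} \approx -0.010526$)
$\frac{\left(-132\right) \left(S + 4 \left(-17\right)\right)}{b{\left(-233 \right)}} = \frac{\left(-132\right) \left(- \frac{1}{95} + 4 \left(-17\right)\right)}{21} = - 132 \left(- \frac{1}{95} - 68\right) \frac{1}{21} = \left(-132\right) \left(- \frac{6461}{95}\right) \frac{1}{21} = \frac{852852}{95} \cdot \frac{1}{21} = \frac{40612}{95}$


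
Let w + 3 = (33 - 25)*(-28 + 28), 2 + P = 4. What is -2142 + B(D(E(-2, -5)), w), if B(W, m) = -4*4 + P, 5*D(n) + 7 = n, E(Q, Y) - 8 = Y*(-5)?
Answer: -2156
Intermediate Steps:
P = 2 (P = -2 + 4 = 2)
E(Q, Y) = 8 - 5*Y (E(Q, Y) = 8 + Y*(-5) = 8 - 5*Y)
D(n) = -7/5 + n/5
w = -3 (w = -3 + (33 - 25)*(-28 + 28) = -3 + 8*0 = -3 + 0 = -3)
B(W, m) = -14 (B(W, m) = -4*4 + 2 = -16 + 2 = -14)
-2142 + B(D(E(-2, -5)), w) = -2142 - 14 = -2156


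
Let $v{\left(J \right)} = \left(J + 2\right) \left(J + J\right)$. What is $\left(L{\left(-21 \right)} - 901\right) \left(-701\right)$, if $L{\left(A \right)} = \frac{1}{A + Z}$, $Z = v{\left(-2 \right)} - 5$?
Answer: $\frac{16422327}{26} \approx 6.3163 \cdot 10^{5}$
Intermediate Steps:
$v{\left(J \right)} = 2 J \left(2 + J\right)$ ($v{\left(J \right)} = \left(2 + J\right) 2 J = 2 J \left(2 + J\right)$)
$Z = -5$ ($Z = 2 \left(-2\right) \left(2 - 2\right) - 5 = 2 \left(-2\right) 0 - 5 = 0 - 5 = -5$)
$L{\left(A \right)} = \frac{1}{-5 + A}$ ($L{\left(A \right)} = \frac{1}{A - 5} = \frac{1}{-5 + A}$)
$\left(L{\left(-21 \right)} - 901\right) \left(-701\right) = \left(\frac{1}{-5 - 21} - 901\right) \left(-701\right) = \left(\frac{1}{-26} - 901\right) \left(-701\right) = \left(- \frac{1}{26} - 901\right) \left(-701\right) = \left(- \frac{23427}{26}\right) \left(-701\right) = \frac{16422327}{26}$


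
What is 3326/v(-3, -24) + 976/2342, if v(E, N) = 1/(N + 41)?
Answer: 66211170/1171 ≈ 56542.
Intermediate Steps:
v(E, N) = 1/(41 + N)
3326/v(-3, -24) + 976/2342 = 3326/(1/(41 - 24)) + 976/2342 = 3326/(1/17) + 976*(1/2342) = 3326/(1/17) + 488/1171 = 3326*17 + 488/1171 = 56542 + 488/1171 = 66211170/1171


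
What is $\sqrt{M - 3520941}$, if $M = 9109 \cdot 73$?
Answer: $4 i \sqrt{178499} \approx 1690.0 i$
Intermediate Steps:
$M = 664957$
$\sqrt{M - 3520941} = \sqrt{664957 - 3520941} = \sqrt{-2855984} = 4 i \sqrt{178499}$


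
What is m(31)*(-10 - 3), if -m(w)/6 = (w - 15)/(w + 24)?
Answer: 1248/55 ≈ 22.691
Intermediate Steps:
m(w) = -6*(-15 + w)/(24 + w) (m(w) = -6*(w - 15)/(w + 24) = -6*(-15 + w)/(24 + w))
m(31)*(-10 - 3) = (6*(15 - 1*31)/(24 + 31))*(-10 - 3) = (6*(15 - 31)/55)*(-13) = (6*(1/55)*(-16))*(-13) = -96/55*(-13) = 1248/55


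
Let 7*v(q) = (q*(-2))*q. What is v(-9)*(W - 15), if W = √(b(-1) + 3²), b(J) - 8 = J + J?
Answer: 2430/7 - 162*√15/7 ≈ 257.51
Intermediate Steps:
b(J) = 8 + 2*J (b(J) = 8 + (J + J) = 8 + 2*J)
W = √15 (W = √((8 + 2*(-1)) + 3²) = √((8 - 2) + 9) = √(6 + 9) = √15 ≈ 3.8730)
v(q) = -2*q²/7 (v(q) = ((q*(-2))*q)/7 = ((-2*q)*q)/7 = (-2*q²)/7 = -2*q²/7)
v(-9)*(W - 15) = (-2/7*(-9)²)*(√15 - 15) = (-2/7*81)*(-15 + √15) = -162*(-15 + √15)/7 = 2430/7 - 162*√15/7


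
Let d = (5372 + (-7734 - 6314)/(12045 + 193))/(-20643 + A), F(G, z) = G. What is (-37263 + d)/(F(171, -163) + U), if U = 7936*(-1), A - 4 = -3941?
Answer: 1401143781126/291973745075 ≈ 4.7989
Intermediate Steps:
A = -3937 (A = 4 - 3941 = -3937)
d = -8216061/37601255 (d = (5372 + (-7734 - 6314)/(12045 + 193))/(-20643 - 3937) = (5372 - 14048/12238)/(-24580) = (5372 - 14048*1/12238)*(-1/24580) = (5372 - 7024/6119)*(-1/24580) = (32864244/6119)*(-1/24580) = -8216061/37601255 ≈ -0.21850)
U = -7936
(-37263 + d)/(F(171, -163) + U) = (-37263 - 8216061/37601255)/(171 - 7936) = -1401143781126/37601255/(-7765) = -1401143781126/37601255*(-1/7765) = 1401143781126/291973745075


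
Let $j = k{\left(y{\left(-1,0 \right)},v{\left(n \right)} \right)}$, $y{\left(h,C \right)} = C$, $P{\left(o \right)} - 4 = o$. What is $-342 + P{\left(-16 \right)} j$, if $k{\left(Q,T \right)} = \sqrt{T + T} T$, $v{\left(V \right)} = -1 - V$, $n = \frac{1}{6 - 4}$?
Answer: $-342 + 18 i \sqrt{3} \approx -342.0 + 31.177 i$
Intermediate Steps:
$P{\left(o \right)} = 4 + o$
$n = \frac{1}{2} \approx 0.5$
$k{\left(Q,T \right)} = \sqrt{2} T^{\frac{3}{2}}$ ($k{\left(Q,T \right)} = \sqrt{2 T} T = \sqrt{2} \sqrt{T} T = \sqrt{2} T^{\frac{3}{2}}$)
$j = - \frac{3 i \sqrt{3}}{2}$ ($j = \sqrt{2} \left(-1 - \frac{1}{2}\right)^{\frac{3}{2}} = \sqrt{2} \left(- \frac{3}{2}\right)^{\frac{3}{2}} = \sqrt{2} \left(- \frac{3 i \sqrt{6}}{4}\right) = - \frac{3 i \sqrt{3}}{2} \approx - 2.5981 i$)
$-342 + P{\left(-16 \right)} j = -342 + \left(4 - 16\right) \left(- \frac{3 i \sqrt{3}}{2}\right) = -342 - 12 \left(- \frac{3 i \sqrt{3}}{2}\right) = -342 + 18 i \sqrt{3}$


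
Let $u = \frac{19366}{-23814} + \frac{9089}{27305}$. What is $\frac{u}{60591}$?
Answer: $- \frac{156171592}{19699384395285} \approx -7.9277 \cdot 10^{-6}$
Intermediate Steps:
$u = - \frac{156171592}{325120635}$ ($u = 19366 \left(- \frac{1}{23814}\right) + 9089 \cdot \frac{1}{27305} = - \frac{9683}{11907} + \frac{9089}{27305} = - \frac{156171592}{325120635} \approx -0.48035$)
$\frac{u}{60591} = - \frac{156171592}{325120635 \cdot 60591} = \left(- \frac{156171592}{325120635}\right) \frac{1}{60591} = - \frac{156171592}{19699384395285}$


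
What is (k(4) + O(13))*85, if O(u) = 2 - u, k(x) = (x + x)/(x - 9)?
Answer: -1071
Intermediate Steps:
k(x) = 2*x/(-9 + x) (k(x) = (2*x)/(-9 + x) = 2*x/(-9 + x))
(k(4) + O(13))*85 = (2*4/(-9 + 4) + (2 - 1*13))*85 = (2*4/(-5) + (2 - 13))*85 = (2*4*(-⅕) - 11)*85 = (-8/5 - 11)*85 = -63/5*85 = -1071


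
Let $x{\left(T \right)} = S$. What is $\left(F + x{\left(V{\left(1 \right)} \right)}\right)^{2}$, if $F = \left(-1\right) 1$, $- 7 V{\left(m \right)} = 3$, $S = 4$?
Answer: $9$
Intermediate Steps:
$V{\left(m \right)} = - \frac{3}{7}$ ($V{\left(m \right)} = \left(- \frac{1}{7}\right) 3 = - \frac{3}{7}$)
$x{\left(T \right)} = 4$
$F = -1$
$\left(F + x{\left(V{\left(1 \right)} \right)}\right)^{2} = \left(-1 + 4\right)^{2} = 3^{2} = 9$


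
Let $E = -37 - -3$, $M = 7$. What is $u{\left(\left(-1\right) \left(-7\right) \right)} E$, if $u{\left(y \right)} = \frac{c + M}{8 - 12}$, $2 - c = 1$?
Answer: $68$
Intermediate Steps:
$c = 1$ ($c = 2 - 1 = 1$)
$u{\left(y \right)} = -2$ ($u{\left(y \right)} = \frac{1 + 7}{8 - 12} = \frac{8}{-4} = 8 \left(- \frac{1}{4}\right) = -2$)
$E = -34$ ($E = -37 + 3 = -34$)
$u{\left(\left(-1\right) \left(-7\right) \right)} E = \left(-2\right) \left(-34\right) = 68$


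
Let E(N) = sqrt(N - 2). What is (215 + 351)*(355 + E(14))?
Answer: 200930 + 1132*sqrt(3) ≈ 2.0289e+5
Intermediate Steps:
E(N) = sqrt(-2 + N)
(215 + 351)*(355 + E(14)) = (215 + 351)*(355 + sqrt(-2 + 14)) = 566*(355 + sqrt(12)) = 566*(355 + 2*sqrt(3)) = 200930 + 1132*sqrt(3)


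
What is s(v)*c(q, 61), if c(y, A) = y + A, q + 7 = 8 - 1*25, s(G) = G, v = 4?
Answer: 148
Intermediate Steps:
q = -24 (q = -7 + (8 - 1*25) = -7 + (8 - 25) = -7 - 17 = -24)
c(y, A) = A + y
s(v)*c(q, 61) = 4*(61 - 24) = 4*37 = 148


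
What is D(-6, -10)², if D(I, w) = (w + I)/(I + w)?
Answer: 1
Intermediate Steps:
D(I, w) = 1 (D(I, w) = (I + w)/(I + w) = 1)
D(-6, -10)² = 1² = 1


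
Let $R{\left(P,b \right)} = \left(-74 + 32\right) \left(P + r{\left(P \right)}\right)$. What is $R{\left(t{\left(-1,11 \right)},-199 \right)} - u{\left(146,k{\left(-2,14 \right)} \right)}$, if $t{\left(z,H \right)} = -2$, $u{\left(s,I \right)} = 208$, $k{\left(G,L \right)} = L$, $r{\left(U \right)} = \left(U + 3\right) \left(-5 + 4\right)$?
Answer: $-82$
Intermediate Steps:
$r{\left(U \right)} = -3 - U$ ($r{\left(U \right)} = \left(3 + U\right) \left(-1\right) = -3 - U$)
$R{\left(P,b \right)} = 126$ ($R{\left(P,b \right)} = \left(-74 + 32\right) \left(P - \left(3 + P\right)\right) = \left(-42\right) \left(-3\right) = 126$)
$R{\left(t{\left(-1,11 \right)},-199 \right)} - u{\left(146,k{\left(-2,14 \right)} \right)} = 126 - 208 = -82$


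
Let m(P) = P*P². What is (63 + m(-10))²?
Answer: 877969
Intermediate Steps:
m(P) = P³
(63 + m(-10))² = (63 + (-10)³)² = (63 - 1000)² = (-937)² = 877969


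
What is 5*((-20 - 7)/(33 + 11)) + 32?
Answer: 1273/44 ≈ 28.932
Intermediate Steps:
5*((-20 - 7)/(33 + 11)) + 32 = 5*(-27/44) + 32 = -135/44 + 32 = 1273/44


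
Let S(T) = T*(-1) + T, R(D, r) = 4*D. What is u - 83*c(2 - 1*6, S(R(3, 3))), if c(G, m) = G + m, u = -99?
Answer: 233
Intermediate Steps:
S(T) = 0 (S(T) = -T + T = 0)
u - 83*c(2 - 1*6, S(R(3, 3))) = -99 - 83*((2 - 1*6) + 0) = -99 - 83*((2 - 6) + 0) = -99 - 83*(-4 + 0) = -99 - 83*(-4) = -99 + 332 = 233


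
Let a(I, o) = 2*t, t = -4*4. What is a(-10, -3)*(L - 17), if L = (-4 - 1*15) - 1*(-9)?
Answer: 864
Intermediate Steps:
t = -16
L = -10 (L = (-4 - 15) + 9 = -19 + 9 = -10)
a(I, o) = -32 (a(I, o) = 2*(-16) = -32)
a(-10, -3)*(L - 17) = -32*(-10 - 17) = -32*(-27) = 864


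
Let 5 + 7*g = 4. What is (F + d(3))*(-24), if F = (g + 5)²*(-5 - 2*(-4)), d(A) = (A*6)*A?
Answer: -146736/49 ≈ -2994.6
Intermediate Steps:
g = -⅐ (g = -5/7 + (⅐)*4 = -5/7 + 4/7 = -⅐ ≈ -0.14286)
d(A) = 6*A² (d(A) = (6*A)*A = 6*A²)
F = 3468/49 (F = (-⅐ + 5)²*(-5 - 2*(-4)) = (34/7)²*(-5 + 8) = (1156/49)*3 = 3468/49 ≈ 70.776)
(F + d(3))*(-24) = (3468/49 + 6*3²)*(-24) = (3468/49 + 6*9)*(-24) = (3468/49 + 54)*(-24) = (6114/49)*(-24) = -146736/49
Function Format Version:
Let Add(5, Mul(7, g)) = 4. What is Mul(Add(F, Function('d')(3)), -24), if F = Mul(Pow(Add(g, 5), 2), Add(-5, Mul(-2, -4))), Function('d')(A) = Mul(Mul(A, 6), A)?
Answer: Rational(-146736, 49) ≈ -2994.6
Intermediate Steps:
g = Rational(-1, 7) (g = Add(Rational(-5, 7), Mul(Rational(1, 7), 4)) = Add(Rational(-5, 7), Rational(4, 7)) = Rational(-1, 7) ≈ -0.14286)
Function('d')(A) = Mul(6, Pow(A, 2)) (Function('d')(A) = Mul(Mul(6, A), A) = Mul(6, Pow(A, 2)))
F = Rational(3468, 49) (F = Mul(Pow(Add(Rational(-1, 7), 5), 2), Add(-5, Mul(-2, -4))) = Mul(Pow(Rational(34, 7), 2), Add(-5, 8)) = Mul(Rational(1156, 49), 3) = Rational(3468, 49) ≈ 70.776)
Mul(Add(F, Function('d')(3)), -24) = Mul(Add(Rational(3468, 49), Mul(6, Pow(3, 2))), -24) = Mul(Add(Rational(3468, 49), Mul(6, 9)), -24) = Mul(Add(Rational(3468, 49), 54), -24) = Mul(Rational(6114, 49), -24) = Rational(-146736, 49)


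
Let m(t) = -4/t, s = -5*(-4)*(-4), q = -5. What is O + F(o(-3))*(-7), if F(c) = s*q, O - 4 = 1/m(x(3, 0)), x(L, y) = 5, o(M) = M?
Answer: -11189/4 ≈ -2797.3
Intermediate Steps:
s = -80 (s = 20*(-4) = -80)
O = 11/4 (O = 4 + 1/(-4/5) = 4 - 5/4 = 11/4 ≈ 2.7500)
F(c) = 400 (F(c) = -80*(-5) = 400)
O + F(o(-3))*(-7) = 11/4 + 400*(-7) = 11/4 - 2800 = -11189/4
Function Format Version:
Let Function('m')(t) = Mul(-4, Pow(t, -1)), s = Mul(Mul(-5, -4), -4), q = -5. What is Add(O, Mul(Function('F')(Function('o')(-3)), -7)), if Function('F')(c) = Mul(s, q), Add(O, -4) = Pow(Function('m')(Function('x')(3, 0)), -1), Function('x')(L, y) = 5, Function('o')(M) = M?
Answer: Rational(-11189, 4) ≈ -2797.3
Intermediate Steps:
s = -80 (s = Mul(20, -4) = -80)
O = Rational(11, 4) (O = Add(4, Pow(Mul(-4, Pow(5, -1)), -1)) = Add(4, Pow(Mul(-4, Rational(1, 5)), -1)) = Add(4, Pow(Rational(-4, 5), -1)) = Add(4, Rational(-5, 4)) = Rational(11, 4) ≈ 2.7500)
Function('F')(c) = 400 (Function('F')(c) = Mul(-80, -5) = 400)
Add(O, Mul(Function('F')(Function('o')(-3)), -7)) = Add(Rational(11, 4), Mul(400, -7)) = Add(Rational(11, 4), -2800) = Rational(-11189, 4)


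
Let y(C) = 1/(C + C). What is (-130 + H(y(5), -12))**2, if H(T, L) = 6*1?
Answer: 15376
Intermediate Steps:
y(C) = 1/(2*C)
H(T, L) = 6
(-130 + H(y(5), -12))**2 = (-130 + 6)**2 = (-124)**2 = 15376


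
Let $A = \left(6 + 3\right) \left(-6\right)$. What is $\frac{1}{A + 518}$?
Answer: $\frac{1}{464} \approx 0.0021552$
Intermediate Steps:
$A = -54$ ($A = 9 \left(-6\right) = -54$)
$\frac{1}{A + 518} = \frac{1}{-54 + 518} = \frac{1}{464}$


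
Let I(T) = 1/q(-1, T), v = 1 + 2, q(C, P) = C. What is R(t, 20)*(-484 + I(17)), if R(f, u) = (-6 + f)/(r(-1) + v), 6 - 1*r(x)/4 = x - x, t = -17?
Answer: 11155/27 ≈ 413.15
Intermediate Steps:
v = 3
r(x) = 24 (r(x) = 24 - 4*(x - x) = 24 - 4*0 = 24 + 0 = 24)
I(T) = -1 (I(T) = 1/(-1) = -1)
R(f, u) = -2/9 + f/27 (R(f, u) = (-6 + f)/(24 + 3) = (-6 + f)/27 = (-6 + f)*(1/27) = -2/9 + f/27)
R(t, 20)*(-484 + I(17)) = (-2/9 + (1/27)*(-17))*(-484 - 1) = (-2/9 - 17/27)*(-485) = -23/27*(-485) = 11155/27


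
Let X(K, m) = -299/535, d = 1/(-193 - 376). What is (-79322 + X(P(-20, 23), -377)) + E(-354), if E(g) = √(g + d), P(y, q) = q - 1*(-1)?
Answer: -42437569/535 + I*√114611963/569 ≈ -79323.0 + 18.815*I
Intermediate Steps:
P(y, q) = 1 + q (P(y, q) = q + 1 = 1 + q)
d = -1/569 (d = 1/(-569) = -1/569 ≈ -0.0017575)
X(K, m) = -299/535 (X(K, m) = -299*1/535 = -299/535)
E(g) = √(-1/569 + g) (E(g) = √(g - 1/569) = √(-1/569 + g))
(-79322 + X(P(-20, 23), -377)) + E(-354) = (-79322 - 299/535) + √(-569 + 323761*(-354))/569 = -42437569/535 + √(-569 - 114611394)/569 = -42437569/535 + √(-114611963)/569 = -42437569/535 + (I*√114611963)/569 = -42437569/535 + I*√114611963/569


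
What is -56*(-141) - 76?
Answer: 7820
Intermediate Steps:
-56*(-141) - 76 = 7896 - 76 = 7820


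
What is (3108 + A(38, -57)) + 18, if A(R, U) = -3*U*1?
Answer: 3297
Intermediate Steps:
A(R, U) = -3*U
(3108 + A(38, -57)) + 18 = (3108 - 3*(-57)) + 18 = (3108 + 171) + 18 = 3279 + 18 = 3297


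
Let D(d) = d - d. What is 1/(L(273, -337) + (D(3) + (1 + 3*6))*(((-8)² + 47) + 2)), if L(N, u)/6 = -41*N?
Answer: -1/65011 ≈ -1.5382e-5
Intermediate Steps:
L(N, u) = -246*N (L(N, u) = 6*(-41*N) = -246*N)
D(d) = 0
1/(L(273, -337) + (D(3) + (1 + 3*6))*(((-8)² + 47) + 2)) = 1/(-246*273 + (0 + (1 + 3*6))*(((-8)² + 47) + 2)) = 1/(-67158 + (0 + (1 + 18))*((64 + 47) + 2)) = 1/(-67158 + (0 + 19)*(111 + 2)) = 1/(-67158 + 19*113) = 1/(-67158 + 2147) = 1/(-65011) = -1/65011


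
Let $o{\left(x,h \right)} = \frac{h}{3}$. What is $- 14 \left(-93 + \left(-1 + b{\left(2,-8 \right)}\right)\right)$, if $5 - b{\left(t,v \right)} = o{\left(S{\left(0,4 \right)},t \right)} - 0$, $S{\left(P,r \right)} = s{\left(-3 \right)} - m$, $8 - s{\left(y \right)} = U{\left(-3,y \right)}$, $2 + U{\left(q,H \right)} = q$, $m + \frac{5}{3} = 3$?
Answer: $\frac{3766}{3} \approx 1255.3$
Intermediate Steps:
$m = \frac{4}{3}$ ($m = - \frac{5}{3} + 3 = \frac{4}{3} \approx 1.3333$)
$U{\left(q,H \right)} = -2 + q$
$s{\left(y \right)} = 13$ ($s{\left(y \right)} = 8 - \left(-2 - 3\right) = 8 - -5 = 8 + 5 = 13$)
$S{\left(P,r \right)} = \frac{35}{3}$ ($S{\left(P,r \right)} = 13 - \frac{4}{3} = \frac{35}{3}$)
$o{\left(x,h \right)} = \frac{h}{3}$ ($o{\left(x,h \right)} = h \frac{1}{3} = \frac{h}{3}$)
$b{\left(t,v \right)} = 5 - \frac{t}{3}$ ($b{\left(t,v \right)} = 5 - \left(\frac{t}{3} - 0\right) = 5 - \left(\frac{t}{3} + 0\right) = 5 - \frac{t}{3}$)
$- 14 \left(-93 + \left(-1 + b{\left(2,-8 \right)}\right)\right) = - 14 \left(-93 + \left(-1 + \left(5 - \frac{2}{3}\right)\right)\right) = - 14 \left(-93 + \left(-1 + \frac{13}{3}\right)\right) = - 14 \left(-93 + \frac{10}{3}\right) = \left(-14\right) \left(- \frac{269}{3}\right) = \frac{3766}{3}$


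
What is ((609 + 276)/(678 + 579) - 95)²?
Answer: 1561040100/175561 ≈ 8891.7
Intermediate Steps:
((609 + 276)/(678 + 579) - 95)² = (885/1257 - 95)² = (885*(1/1257) - 95)² = (295/419 - 95)² = (-39510/419)² = 1561040100/175561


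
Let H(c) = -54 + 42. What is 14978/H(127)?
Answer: -7489/6 ≈ -1248.2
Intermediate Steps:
H(c) = -12
14978/H(127) = 14978/(-12) = 14978*(-1/12) = -7489/6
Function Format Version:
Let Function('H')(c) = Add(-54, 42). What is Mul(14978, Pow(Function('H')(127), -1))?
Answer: Rational(-7489, 6) ≈ -1248.2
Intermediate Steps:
Function('H')(c) = -12
Mul(14978, Pow(Function('H')(127), -1)) = Mul(14978, Pow(-12, -1)) = Mul(14978, Rational(-1, 12)) = Rational(-7489, 6)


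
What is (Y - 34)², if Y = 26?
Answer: 64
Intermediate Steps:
(Y - 34)² = (26 - 34)² = (-8)² = 64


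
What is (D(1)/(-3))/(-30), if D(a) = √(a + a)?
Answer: √2/90 ≈ 0.015713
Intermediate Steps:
D(a) = √2*√a (D(a) = √(2*a) = √2*√a)
(D(1)/(-3))/(-30) = ((√2*√1)/(-3))/(-30) = ((√2*1)*(-⅓))*(-1/30) = (√2*(-⅓))*(-1/30) = -√2/3*(-1/30) = √2/90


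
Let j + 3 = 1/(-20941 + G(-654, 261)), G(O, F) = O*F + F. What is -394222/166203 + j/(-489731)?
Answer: -3358826571774409/1416076460620362 ≈ -2.3719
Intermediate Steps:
G(O, F) = F + F*O (G(O, F) = F*O + F = F + F*O)
j = -574123/191374 (j = -3 + 1/(-20941 + 261*(1 - 654)) = -3 + 1/(-20941 + 261*(-653)) = -3 + 1/(-20941 - 170433) = -3 + 1/(-191374) = -3 - 1/191374 = -574123/191374 ≈ -3.0000)
-394222/166203 + j/(-489731) = -394222/166203 - 574123/191374/(-489731) = -394222*1/166203 - 574123/191374*(-1/489731) = -394222/166203 + 52193/8520161854 = -3358826571774409/1416076460620362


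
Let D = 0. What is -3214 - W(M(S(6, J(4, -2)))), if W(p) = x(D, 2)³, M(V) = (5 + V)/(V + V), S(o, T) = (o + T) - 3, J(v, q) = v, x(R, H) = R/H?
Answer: -3214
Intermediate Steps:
S(o, T) = -3 + T + o (S(o, T) = (T + o) - 3 = -3 + T + o)
M(V) = (5 + V)/(2*V) (M(V) = (5 + V)/((2*V)) = (5 + V)*(1/(2*V)) = (5 + V)/(2*V))
W(p) = 0 (W(p) = (0/2)³ = (0*(½))³ = 0³ = 0)
-3214 - W(M(S(6, J(4, -2)))) = -3214 - 1*0 = -3214 + 0 = -3214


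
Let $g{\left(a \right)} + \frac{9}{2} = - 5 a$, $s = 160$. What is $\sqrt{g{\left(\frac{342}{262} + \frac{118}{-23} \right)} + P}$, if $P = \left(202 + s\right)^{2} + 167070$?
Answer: $\frac{\sqrt{10825848182522}}{6026} \approx 546.01$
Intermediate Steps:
$P = 298114$ ($P = \left(202 + 160\right)^{2} + 167070 = 362^{2} + 167070 = 131044 + 167070 = 298114$)
$g{\left(a \right)} = - \frac{9}{2} - 5 a$
$\sqrt{g{\left(\frac{342}{262} + \frac{118}{-23} \right)} + P} = \sqrt{\left(- \frac{9}{2} - 5 \left(\frac{342}{262} + \frac{118}{-23}\right)\right) + 298114} = \sqrt{\left(- \frac{9}{2} - 5 \left(342 \cdot \frac{1}{262} + 118 \left(- \frac{1}{23}\right)\right)\right) + 298114} = \sqrt{\left(- \frac{9}{2} - 5 \left(\frac{171}{131} - \frac{118}{23}\right)\right) + 298114} = \sqrt{\left(- \frac{9}{2} - - \frac{57625}{3013}\right) + 298114} = \sqrt{\left(- \frac{9}{2} + \frac{57625}{3013}\right) + 298114} = \sqrt{\frac{88133}{6026} + 298114} = \sqrt{\frac{1796523097}{6026}} = \frac{\sqrt{10825848182522}}{6026}$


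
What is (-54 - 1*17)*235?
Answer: -16685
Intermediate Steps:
(-54 - 1*17)*235 = (-54 - 17)*235 = -71*235 = -16685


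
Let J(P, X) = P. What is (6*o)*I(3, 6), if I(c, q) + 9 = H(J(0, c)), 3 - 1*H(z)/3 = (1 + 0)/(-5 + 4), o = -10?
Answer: -180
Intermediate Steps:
H(z) = 12 (H(z) = 9 - 3*(1 + 0)/(-5 + 4) = 9 - 3/(-1) = 9 - 3*(-1) = 9 + 3 = 12)
I(c, q) = 3 (I(c, q) = -9 + 12 = 3)
(6*o)*I(3, 6) = (6*(-10))*3 = -60*3 = -180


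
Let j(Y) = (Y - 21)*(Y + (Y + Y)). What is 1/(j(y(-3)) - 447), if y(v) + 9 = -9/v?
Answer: 1/39 ≈ 0.025641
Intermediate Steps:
y(v) = -9 - 9/v
j(Y) = 3*Y*(-21 + Y) (j(Y) = (-21 + Y)*(Y + 2*Y) = (-21 + Y)*(3*Y) = 3*Y*(-21 + Y))
1/(j(y(-3)) - 447) = 1/(3*(-9 - 9/(-3))*(-21 + (-9 - 9/(-3))) - 447) = 1/(3*(-9 - 9*(-1/3))*(-21 + (-9 - 9*(-1/3))) - 447) = 1/(3*(-9 + 3)*(-21 + (-9 + 3)) - 447) = 1/(3*(-6)*(-21 - 6) - 447) = 1/(3*(-6)*(-27) - 447) = 1/(486 - 447) = 1/39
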